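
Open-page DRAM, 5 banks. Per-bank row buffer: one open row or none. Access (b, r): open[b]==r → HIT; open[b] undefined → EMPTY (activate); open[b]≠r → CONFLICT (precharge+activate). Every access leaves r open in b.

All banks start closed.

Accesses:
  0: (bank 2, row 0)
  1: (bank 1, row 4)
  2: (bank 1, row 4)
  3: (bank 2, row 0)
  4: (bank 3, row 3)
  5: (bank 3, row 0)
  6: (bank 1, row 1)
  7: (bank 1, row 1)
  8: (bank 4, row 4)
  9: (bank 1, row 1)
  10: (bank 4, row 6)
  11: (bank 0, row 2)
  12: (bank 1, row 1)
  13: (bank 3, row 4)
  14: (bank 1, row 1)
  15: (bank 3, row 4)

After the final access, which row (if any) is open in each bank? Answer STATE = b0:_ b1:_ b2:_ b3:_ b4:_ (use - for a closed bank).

STATE = b0:2 b1:1 b2:0 b3:4 b4:6

0: bank 2 row 0 — prev None → EMPTY
1: bank 1 row 4 — prev None → EMPTY
2: bank 1 row 4 — prev 4 → HIT
3: bank 2 row 0 — prev 0 → HIT
4: bank 3 row 3 — prev None → EMPTY
5: bank 3 row 0 — prev 3 → CONFLICT
6: bank 1 row 1 — prev 4 → CONFLICT
7: bank 1 row 1 — prev 1 → HIT
8: bank 4 row 4 — prev None → EMPTY
9: bank 1 row 1 — prev 1 → HIT
10: bank 4 row 6 — prev 4 → CONFLICT
11: bank 0 row 2 — prev None → EMPTY
12: bank 1 row 1 — prev 1 → HIT
13: bank 3 row 4 — prev 0 → CONFLICT
14: bank 1 row 1 — prev 1 → HIT
15: bank 3 row 4 — prev 4 → HIT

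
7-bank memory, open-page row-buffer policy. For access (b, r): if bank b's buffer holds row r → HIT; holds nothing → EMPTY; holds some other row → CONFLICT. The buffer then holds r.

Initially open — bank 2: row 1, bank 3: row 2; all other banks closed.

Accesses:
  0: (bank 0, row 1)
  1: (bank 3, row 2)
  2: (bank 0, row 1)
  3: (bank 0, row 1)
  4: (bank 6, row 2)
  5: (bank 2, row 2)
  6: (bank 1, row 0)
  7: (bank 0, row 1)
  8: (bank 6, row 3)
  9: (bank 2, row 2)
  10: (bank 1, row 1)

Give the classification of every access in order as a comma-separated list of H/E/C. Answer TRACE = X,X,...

TRACE = E,H,H,H,E,C,E,H,C,H,C

  [0] b0 r1: no row ⇒ E
  [1] b3 r2: had r2 ⇒ H
  [2] b0 r1: had r1 ⇒ H
  [3] b0 r1: had r1 ⇒ H
  [4] b6 r2: no row ⇒ E
  [5] b2 r2: had r1 ⇒ C
  [6] b1 r0: no row ⇒ E
  [7] b0 r1: had r1 ⇒ H
  [8] b6 r3: had r2 ⇒ C
  [9] b2 r2: had r2 ⇒ H
  [10] b1 r1: had r0 ⇒ C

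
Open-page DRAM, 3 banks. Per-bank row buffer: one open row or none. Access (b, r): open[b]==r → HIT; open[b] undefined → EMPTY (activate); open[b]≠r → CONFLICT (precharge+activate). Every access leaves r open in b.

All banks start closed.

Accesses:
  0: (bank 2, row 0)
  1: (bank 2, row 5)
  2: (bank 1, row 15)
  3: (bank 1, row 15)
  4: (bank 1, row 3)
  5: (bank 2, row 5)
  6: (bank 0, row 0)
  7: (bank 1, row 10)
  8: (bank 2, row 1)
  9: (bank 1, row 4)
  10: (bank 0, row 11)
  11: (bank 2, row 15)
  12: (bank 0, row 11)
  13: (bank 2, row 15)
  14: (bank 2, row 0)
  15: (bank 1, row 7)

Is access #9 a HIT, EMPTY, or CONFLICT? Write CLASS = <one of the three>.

CLASS = CONFLICT

#0 (2,0) E
#1 (2,5) C  (was 0)
#2 (1,15) E
#3 (1,15) H  (was 15)
#4 (1,3) C  (was 15)
#5 (2,5) H  (was 5)
#6 (0,0) E
#7 (1,10) C  (was 3)
#8 (2,1) C  (was 5)
#9 (1,4) C  (was 10)
#10 (0,11) C  (was 0)
#11 (2,15) C  (was 1)
#12 (0,11) H  (was 11)
#13 (2,15) H  (was 15)
#14 (2,0) C  (was 15)
#15 (1,7) C  (was 4)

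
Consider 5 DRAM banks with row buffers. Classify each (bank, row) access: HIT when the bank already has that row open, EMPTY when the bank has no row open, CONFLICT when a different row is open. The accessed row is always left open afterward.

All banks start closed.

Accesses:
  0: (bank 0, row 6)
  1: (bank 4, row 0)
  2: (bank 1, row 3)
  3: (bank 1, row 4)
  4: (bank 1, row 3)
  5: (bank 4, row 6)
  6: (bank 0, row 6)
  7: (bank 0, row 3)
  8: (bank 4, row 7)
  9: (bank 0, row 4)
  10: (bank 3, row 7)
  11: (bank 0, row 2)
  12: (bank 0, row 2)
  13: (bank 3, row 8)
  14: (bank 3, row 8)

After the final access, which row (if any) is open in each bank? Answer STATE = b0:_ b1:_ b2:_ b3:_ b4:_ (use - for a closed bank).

step 0: bank0 None->6 [EMPTY]
step 1: bank4 None->0 [EMPTY]
step 2: bank1 None->3 [EMPTY]
step 3: bank1 3->4 [CONFLICT]
step 4: bank1 4->3 [CONFLICT]
step 5: bank4 0->6 [CONFLICT]
step 6: bank0 6->6 [HIT]
step 7: bank0 6->3 [CONFLICT]
step 8: bank4 6->7 [CONFLICT]
step 9: bank0 3->4 [CONFLICT]
step 10: bank3 None->7 [EMPTY]
step 11: bank0 4->2 [CONFLICT]
step 12: bank0 2->2 [HIT]
step 13: bank3 7->8 [CONFLICT]
step 14: bank3 8->8 [HIT]

STATE = b0:2 b1:3 b2:- b3:8 b4:7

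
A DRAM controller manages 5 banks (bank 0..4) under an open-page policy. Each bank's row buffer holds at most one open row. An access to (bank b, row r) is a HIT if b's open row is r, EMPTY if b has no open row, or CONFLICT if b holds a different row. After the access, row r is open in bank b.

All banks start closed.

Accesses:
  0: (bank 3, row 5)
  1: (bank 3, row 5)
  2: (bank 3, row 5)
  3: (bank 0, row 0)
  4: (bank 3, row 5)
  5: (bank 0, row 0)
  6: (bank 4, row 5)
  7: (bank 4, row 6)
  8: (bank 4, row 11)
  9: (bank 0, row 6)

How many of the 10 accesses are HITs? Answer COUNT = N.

COUNT = 4

  [0] b3 r5: no row ⇒ E
  [1] b3 r5: had r5 ⇒ H
  [2] b3 r5: had r5 ⇒ H
  [3] b0 r0: no row ⇒ E
  [4] b3 r5: had r5 ⇒ H
  [5] b0 r0: had r0 ⇒ H
  [6] b4 r5: no row ⇒ E
  [7] b4 r6: had r5 ⇒ C
  [8] b4 r11: had r6 ⇒ C
  [9] b0 r6: had r0 ⇒ C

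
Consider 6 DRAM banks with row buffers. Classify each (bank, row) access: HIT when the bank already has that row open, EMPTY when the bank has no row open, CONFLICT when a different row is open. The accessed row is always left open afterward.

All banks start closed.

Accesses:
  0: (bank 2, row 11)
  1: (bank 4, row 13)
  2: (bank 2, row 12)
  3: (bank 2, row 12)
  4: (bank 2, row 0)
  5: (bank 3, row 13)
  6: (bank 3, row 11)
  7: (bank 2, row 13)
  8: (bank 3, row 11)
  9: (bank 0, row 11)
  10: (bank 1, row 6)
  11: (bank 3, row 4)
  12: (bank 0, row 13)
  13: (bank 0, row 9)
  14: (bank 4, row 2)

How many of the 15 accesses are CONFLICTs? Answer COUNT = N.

#0 (2,11) E
#1 (4,13) E
#2 (2,12) C  (was 11)
#3 (2,12) H  (was 12)
#4 (2,0) C  (was 12)
#5 (3,13) E
#6 (3,11) C  (was 13)
#7 (2,13) C  (was 0)
#8 (3,11) H  (was 11)
#9 (0,11) E
#10 (1,6) E
#11 (3,4) C  (was 11)
#12 (0,13) C  (was 11)
#13 (0,9) C  (was 13)
#14 (4,2) C  (was 13)

COUNT = 8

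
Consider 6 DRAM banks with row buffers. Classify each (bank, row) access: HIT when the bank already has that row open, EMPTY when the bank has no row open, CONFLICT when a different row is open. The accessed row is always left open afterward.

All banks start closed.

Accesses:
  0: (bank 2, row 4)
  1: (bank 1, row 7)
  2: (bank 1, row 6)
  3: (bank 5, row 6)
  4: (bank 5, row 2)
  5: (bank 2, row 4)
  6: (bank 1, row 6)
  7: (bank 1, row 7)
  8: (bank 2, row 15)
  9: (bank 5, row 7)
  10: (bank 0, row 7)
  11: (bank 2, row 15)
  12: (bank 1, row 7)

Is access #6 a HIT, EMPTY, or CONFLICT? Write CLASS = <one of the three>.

step 0: bank2 None->4 [EMPTY]
step 1: bank1 None->7 [EMPTY]
step 2: bank1 7->6 [CONFLICT]
step 3: bank5 None->6 [EMPTY]
step 4: bank5 6->2 [CONFLICT]
step 5: bank2 4->4 [HIT]
step 6: bank1 6->6 [HIT]
step 7: bank1 6->7 [CONFLICT]
step 8: bank2 4->15 [CONFLICT]
step 9: bank5 2->7 [CONFLICT]
step 10: bank0 None->7 [EMPTY]
step 11: bank2 15->15 [HIT]
step 12: bank1 7->7 [HIT]

CLASS = HIT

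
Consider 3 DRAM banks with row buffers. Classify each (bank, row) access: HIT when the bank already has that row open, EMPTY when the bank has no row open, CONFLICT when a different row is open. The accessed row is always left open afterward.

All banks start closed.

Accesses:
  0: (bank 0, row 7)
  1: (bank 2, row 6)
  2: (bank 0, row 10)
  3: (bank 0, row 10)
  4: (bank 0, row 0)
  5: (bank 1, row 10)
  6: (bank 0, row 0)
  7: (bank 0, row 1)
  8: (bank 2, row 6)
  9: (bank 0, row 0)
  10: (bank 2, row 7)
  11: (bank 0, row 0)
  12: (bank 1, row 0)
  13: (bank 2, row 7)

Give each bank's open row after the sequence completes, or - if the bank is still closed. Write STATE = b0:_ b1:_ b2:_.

0: bank 0 row 7 — prev None → EMPTY
1: bank 2 row 6 — prev None → EMPTY
2: bank 0 row 10 — prev 7 → CONFLICT
3: bank 0 row 10 — prev 10 → HIT
4: bank 0 row 0 — prev 10 → CONFLICT
5: bank 1 row 10 — prev None → EMPTY
6: bank 0 row 0 — prev 0 → HIT
7: bank 0 row 1 — prev 0 → CONFLICT
8: bank 2 row 6 — prev 6 → HIT
9: bank 0 row 0 — prev 1 → CONFLICT
10: bank 2 row 7 — prev 6 → CONFLICT
11: bank 0 row 0 — prev 0 → HIT
12: bank 1 row 0 — prev 10 → CONFLICT
13: bank 2 row 7 — prev 7 → HIT

STATE = b0:0 b1:0 b2:7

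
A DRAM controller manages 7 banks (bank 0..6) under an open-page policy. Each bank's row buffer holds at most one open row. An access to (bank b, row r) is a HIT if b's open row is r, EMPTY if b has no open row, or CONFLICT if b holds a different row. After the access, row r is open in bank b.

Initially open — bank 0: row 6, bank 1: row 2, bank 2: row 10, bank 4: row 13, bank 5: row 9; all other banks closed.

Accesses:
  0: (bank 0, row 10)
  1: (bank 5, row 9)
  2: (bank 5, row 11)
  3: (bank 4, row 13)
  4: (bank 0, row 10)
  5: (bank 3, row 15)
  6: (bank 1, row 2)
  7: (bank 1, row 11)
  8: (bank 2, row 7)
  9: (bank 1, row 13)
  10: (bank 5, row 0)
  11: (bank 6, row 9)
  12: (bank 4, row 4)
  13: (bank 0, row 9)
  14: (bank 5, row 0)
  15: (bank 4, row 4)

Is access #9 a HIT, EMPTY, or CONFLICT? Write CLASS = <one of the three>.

0: bank 0 row 10 — prev 6 → CONFLICT
1: bank 5 row 9 — prev 9 → HIT
2: bank 5 row 11 — prev 9 → CONFLICT
3: bank 4 row 13 — prev 13 → HIT
4: bank 0 row 10 — prev 10 → HIT
5: bank 3 row 15 — prev None → EMPTY
6: bank 1 row 2 — prev 2 → HIT
7: bank 1 row 11 — prev 2 → CONFLICT
8: bank 2 row 7 — prev 10 → CONFLICT
9: bank 1 row 13 — prev 11 → CONFLICT
10: bank 5 row 0 — prev 11 → CONFLICT
11: bank 6 row 9 — prev None → EMPTY
12: bank 4 row 4 — prev 13 → CONFLICT
13: bank 0 row 9 — prev 10 → CONFLICT
14: bank 5 row 0 — prev 0 → HIT
15: bank 4 row 4 — prev 4 → HIT

CLASS = CONFLICT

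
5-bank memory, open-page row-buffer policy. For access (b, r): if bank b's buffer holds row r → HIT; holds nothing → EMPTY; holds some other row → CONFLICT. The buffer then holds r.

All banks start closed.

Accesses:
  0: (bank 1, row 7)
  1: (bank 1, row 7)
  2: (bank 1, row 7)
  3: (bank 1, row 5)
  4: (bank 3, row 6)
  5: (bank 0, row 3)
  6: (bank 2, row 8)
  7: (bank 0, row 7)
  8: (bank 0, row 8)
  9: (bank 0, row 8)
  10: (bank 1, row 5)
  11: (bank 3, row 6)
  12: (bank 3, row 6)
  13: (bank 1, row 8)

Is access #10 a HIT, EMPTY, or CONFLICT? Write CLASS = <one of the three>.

CLASS = HIT

0: bank 1 row 7 — prev None → EMPTY
1: bank 1 row 7 — prev 7 → HIT
2: bank 1 row 7 — prev 7 → HIT
3: bank 1 row 5 — prev 7 → CONFLICT
4: bank 3 row 6 — prev None → EMPTY
5: bank 0 row 3 — prev None → EMPTY
6: bank 2 row 8 — prev None → EMPTY
7: bank 0 row 7 — prev 3 → CONFLICT
8: bank 0 row 8 — prev 7 → CONFLICT
9: bank 0 row 8 — prev 8 → HIT
10: bank 1 row 5 — prev 5 → HIT
11: bank 3 row 6 — prev 6 → HIT
12: bank 3 row 6 — prev 6 → HIT
13: bank 1 row 8 — prev 5 → CONFLICT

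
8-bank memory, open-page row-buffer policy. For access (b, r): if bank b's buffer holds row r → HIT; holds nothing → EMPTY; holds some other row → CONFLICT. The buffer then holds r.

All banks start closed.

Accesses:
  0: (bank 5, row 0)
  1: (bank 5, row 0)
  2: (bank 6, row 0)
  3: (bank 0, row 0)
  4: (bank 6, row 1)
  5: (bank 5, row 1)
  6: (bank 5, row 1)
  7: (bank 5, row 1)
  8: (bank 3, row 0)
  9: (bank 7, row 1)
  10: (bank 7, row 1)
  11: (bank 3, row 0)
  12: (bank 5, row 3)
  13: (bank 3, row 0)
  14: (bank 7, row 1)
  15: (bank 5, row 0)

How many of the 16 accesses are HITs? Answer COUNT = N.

step 0: bank5 None->0 [EMPTY]
step 1: bank5 0->0 [HIT]
step 2: bank6 None->0 [EMPTY]
step 3: bank0 None->0 [EMPTY]
step 4: bank6 0->1 [CONFLICT]
step 5: bank5 0->1 [CONFLICT]
step 6: bank5 1->1 [HIT]
step 7: bank5 1->1 [HIT]
step 8: bank3 None->0 [EMPTY]
step 9: bank7 None->1 [EMPTY]
step 10: bank7 1->1 [HIT]
step 11: bank3 0->0 [HIT]
step 12: bank5 1->3 [CONFLICT]
step 13: bank3 0->0 [HIT]
step 14: bank7 1->1 [HIT]
step 15: bank5 3->0 [CONFLICT]

COUNT = 7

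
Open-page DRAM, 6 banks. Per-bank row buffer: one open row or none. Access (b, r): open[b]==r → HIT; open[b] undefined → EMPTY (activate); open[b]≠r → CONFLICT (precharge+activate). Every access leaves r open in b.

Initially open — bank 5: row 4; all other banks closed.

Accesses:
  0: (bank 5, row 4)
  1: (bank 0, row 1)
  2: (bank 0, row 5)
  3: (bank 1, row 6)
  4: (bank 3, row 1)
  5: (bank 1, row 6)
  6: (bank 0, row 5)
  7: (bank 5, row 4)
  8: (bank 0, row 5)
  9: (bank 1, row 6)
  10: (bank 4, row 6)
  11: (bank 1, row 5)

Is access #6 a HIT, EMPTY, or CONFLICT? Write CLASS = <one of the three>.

step 0: bank5 4->4 [HIT]
step 1: bank0 None->1 [EMPTY]
step 2: bank0 1->5 [CONFLICT]
step 3: bank1 None->6 [EMPTY]
step 4: bank3 None->1 [EMPTY]
step 5: bank1 6->6 [HIT]
step 6: bank0 5->5 [HIT]
step 7: bank5 4->4 [HIT]
step 8: bank0 5->5 [HIT]
step 9: bank1 6->6 [HIT]
step 10: bank4 None->6 [EMPTY]
step 11: bank1 6->5 [CONFLICT]

CLASS = HIT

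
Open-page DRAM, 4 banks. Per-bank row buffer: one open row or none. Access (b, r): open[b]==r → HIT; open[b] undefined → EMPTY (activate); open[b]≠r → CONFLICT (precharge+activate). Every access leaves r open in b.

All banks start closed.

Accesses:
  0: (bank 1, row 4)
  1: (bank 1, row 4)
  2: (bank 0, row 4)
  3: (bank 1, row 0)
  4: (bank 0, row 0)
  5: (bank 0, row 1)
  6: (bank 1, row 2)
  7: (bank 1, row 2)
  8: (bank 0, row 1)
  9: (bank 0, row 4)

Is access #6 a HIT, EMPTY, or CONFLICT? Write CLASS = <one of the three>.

CLASS = CONFLICT

0: bank 1 row 4 — prev None → EMPTY
1: bank 1 row 4 — prev 4 → HIT
2: bank 0 row 4 — prev None → EMPTY
3: bank 1 row 0 — prev 4 → CONFLICT
4: bank 0 row 0 — prev 4 → CONFLICT
5: bank 0 row 1 — prev 0 → CONFLICT
6: bank 1 row 2 — prev 0 → CONFLICT
7: bank 1 row 2 — prev 2 → HIT
8: bank 0 row 1 — prev 1 → HIT
9: bank 0 row 4 — prev 1 → CONFLICT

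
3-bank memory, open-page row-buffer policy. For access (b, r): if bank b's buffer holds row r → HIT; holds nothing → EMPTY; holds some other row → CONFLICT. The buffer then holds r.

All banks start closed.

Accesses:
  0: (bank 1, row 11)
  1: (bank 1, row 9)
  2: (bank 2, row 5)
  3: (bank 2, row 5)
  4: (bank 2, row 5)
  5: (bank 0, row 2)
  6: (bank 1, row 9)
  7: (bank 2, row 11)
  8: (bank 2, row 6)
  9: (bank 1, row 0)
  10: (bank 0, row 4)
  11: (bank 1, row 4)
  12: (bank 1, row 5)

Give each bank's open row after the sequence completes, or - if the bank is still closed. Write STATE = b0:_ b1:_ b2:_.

STATE = b0:4 b1:5 b2:6

step 0: bank1 None->11 [EMPTY]
step 1: bank1 11->9 [CONFLICT]
step 2: bank2 None->5 [EMPTY]
step 3: bank2 5->5 [HIT]
step 4: bank2 5->5 [HIT]
step 5: bank0 None->2 [EMPTY]
step 6: bank1 9->9 [HIT]
step 7: bank2 5->11 [CONFLICT]
step 8: bank2 11->6 [CONFLICT]
step 9: bank1 9->0 [CONFLICT]
step 10: bank0 2->4 [CONFLICT]
step 11: bank1 0->4 [CONFLICT]
step 12: bank1 4->5 [CONFLICT]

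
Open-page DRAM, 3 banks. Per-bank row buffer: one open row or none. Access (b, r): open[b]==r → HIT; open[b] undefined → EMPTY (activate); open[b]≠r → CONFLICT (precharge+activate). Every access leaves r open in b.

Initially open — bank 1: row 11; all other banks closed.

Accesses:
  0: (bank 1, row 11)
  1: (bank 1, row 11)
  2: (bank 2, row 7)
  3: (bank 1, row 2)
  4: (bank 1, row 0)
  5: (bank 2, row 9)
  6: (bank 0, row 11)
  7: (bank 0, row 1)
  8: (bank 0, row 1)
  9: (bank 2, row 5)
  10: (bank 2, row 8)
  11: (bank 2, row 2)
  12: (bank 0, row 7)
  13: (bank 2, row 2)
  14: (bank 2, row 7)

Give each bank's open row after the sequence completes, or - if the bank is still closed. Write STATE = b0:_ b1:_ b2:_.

STATE = b0:7 b1:0 b2:7

#0 (1,11) H  (was 11)
#1 (1,11) H  (was 11)
#2 (2,7) E
#3 (1,2) C  (was 11)
#4 (1,0) C  (was 2)
#5 (2,9) C  (was 7)
#6 (0,11) E
#7 (0,1) C  (was 11)
#8 (0,1) H  (was 1)
#9 (2,5) C  (was 9)
#10 (2,8) C  (was 5)
#11 (2,2) C  (was 8)
#12 (0,7) C  (was 1)
#13 (2,2) H  (was 2)
#14 (2,7) C  (was 2)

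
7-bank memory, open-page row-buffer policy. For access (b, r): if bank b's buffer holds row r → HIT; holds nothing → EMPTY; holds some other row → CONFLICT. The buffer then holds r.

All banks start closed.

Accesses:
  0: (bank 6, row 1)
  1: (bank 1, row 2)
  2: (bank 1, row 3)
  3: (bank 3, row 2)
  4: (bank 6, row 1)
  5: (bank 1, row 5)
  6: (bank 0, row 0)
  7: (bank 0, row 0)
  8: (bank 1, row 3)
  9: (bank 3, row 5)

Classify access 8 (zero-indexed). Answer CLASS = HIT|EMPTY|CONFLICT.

step 0: bank6 None->1 [EMPTY]
step 1: bank1 None->2 [EMPTY]
step 2: bank1 2->3 [CONFLICT]
step 3: bank3 None->2 [EMPTY]
step 4: bank6 1->1 [HIT]
step 5: bank1 3->5 [CONFLICT]
step 6: bank0 None->0 [EMPTY]
step 7: bank0 0->0 [HIT]
step 8: bank1 5->3 [CONFLICT]
step 9: bank3 2->5 [CONFLICT]

CLASS = CONFLICT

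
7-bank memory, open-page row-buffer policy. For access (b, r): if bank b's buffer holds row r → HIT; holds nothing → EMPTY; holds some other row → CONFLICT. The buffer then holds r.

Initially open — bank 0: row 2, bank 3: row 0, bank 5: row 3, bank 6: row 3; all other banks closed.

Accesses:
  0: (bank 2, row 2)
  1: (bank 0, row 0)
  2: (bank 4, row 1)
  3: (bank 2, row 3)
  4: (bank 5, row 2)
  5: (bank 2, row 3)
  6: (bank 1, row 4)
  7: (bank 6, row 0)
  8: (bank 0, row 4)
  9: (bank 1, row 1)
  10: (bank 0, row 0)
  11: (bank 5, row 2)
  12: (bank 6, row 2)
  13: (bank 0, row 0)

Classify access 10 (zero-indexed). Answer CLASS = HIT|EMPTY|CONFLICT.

CLASS = CONFLICT

0: bank 2 row 2 — prev None → EMPTY
1: bank 0 row 0 — prev 2 → CONFLICT
2: bank 4 row 1 — prev None → EMPTY
3: bank 2 row 3 — prev 2 → CONFLICT
4: bank 5 row 2 — prev 3 → CONFLICT
5: bank 2 row 3 — prev 3 → HIT
6: bank 1 row 4 — prev None → EMPTY
7: bank 6 row 0 — prev 3 → CONFLICT
8: bank 0 row 4 — prev 0 → CONFLICT
9: bank 1 row 1 — prev 4 → CONFLICT
10: bank 0 row 0 — prev 4 → CONFLICT
11: bank 5 row 2 — prev 2 → HIT
12: bank 6 row 2 — prev 0 → CONFLICT
13: bank 0 row 0 — prev 0 → HIT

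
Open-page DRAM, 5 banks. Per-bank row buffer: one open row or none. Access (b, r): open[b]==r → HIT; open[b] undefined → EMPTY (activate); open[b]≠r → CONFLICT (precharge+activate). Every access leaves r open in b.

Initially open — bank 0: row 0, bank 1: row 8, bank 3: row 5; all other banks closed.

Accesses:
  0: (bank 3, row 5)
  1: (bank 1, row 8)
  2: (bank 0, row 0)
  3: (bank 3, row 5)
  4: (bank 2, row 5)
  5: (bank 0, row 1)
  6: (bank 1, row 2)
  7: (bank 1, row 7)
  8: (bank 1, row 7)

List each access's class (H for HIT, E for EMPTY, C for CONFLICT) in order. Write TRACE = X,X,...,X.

#0 (3,5) H  (was 5)
#1 (1,8) H  (was 8)
#2 (0,0) H  (was 0)
#3 (3,5) H  (was 5)
#4 (2,5) E
#5 (0,1) C  (was 0)
#6 (1,2) C  (was 8)
#7 (1,7) C  (was 2)
#8 (1,7) H  (was 7)

TRACE = H,H,H,H,E,C,C,C,H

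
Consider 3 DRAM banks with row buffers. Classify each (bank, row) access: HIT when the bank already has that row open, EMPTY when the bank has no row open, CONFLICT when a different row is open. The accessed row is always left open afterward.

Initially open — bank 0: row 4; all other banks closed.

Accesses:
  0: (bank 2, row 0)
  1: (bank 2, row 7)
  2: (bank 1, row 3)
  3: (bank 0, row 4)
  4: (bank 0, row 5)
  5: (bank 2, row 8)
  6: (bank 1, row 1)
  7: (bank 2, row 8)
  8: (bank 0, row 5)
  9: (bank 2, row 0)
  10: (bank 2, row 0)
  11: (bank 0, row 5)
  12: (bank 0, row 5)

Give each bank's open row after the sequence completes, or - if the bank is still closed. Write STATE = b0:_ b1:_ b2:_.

STATE = b0:5 b1:1 b2:0

step 0: bank2 None->0 [EMPTY]
step 1: bank2 0->7 [CONFLICT]
step 2: bank1 None->3 [EMPTY]
step 3: bank0 4->4 [HIT]
step 4: bank0 4->5 [CONFLICT]
step 5: bank2 7->8 [CONFLICT]
step 6: bank1 3->1 [CONFLICT]
step 7: bank2 8->8 [HIT]
step 8: bank0 5->5 [HIT]
step 9: bank2 8->0 [CONFLICT]
step 10: bank2 0->0 [HIT]
step 11: bank0 5->5 [HIT]
step 12: bank0 5->5 [HIT]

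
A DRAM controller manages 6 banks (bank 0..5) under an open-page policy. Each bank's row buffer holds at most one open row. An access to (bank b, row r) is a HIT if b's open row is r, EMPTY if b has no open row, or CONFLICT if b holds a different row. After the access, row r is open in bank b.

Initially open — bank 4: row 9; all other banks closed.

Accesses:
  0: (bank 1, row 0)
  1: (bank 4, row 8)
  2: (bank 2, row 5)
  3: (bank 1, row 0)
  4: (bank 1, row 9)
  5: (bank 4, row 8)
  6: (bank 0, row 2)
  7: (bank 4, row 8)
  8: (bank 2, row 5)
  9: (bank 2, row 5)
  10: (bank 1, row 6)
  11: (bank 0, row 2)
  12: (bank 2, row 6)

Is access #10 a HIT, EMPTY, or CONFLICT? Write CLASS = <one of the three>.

step 0: bank1 None->0 [EMPTY]
step 1: bank4 9->8 [CONFLICT]
step 2: bank2 None->5 [EMPTY]
step 3: bank1 0->0 [HIT]
step 4: bank1 0->9 [CONFLICT]
step 5: bank4 8->8 [HIT]
step 6: bank0 None->2 [EMPTY]
step 7: bank4 8->8 [HIT]
step 8: bank2 5->5 [HIT]
step 9: bank2 5->5 [HIT]
step 10: bank1 9->6 [CONFLICT]
step 11: bank0 2->2 [HIT]
step 12: bank2 5->6 [CONFLICT]

CLASS = CONFLICT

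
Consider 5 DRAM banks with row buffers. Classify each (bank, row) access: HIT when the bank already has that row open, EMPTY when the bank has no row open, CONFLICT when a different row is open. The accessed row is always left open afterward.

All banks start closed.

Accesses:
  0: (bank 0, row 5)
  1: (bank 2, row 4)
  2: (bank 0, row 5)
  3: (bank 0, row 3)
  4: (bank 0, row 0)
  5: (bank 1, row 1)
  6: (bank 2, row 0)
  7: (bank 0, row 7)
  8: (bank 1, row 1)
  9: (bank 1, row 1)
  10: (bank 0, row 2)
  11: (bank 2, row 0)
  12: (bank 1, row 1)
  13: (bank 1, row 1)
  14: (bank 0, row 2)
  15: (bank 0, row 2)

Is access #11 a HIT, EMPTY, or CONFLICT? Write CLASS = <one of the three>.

0: bank 0 row 5 — prev None → EMPTY
1: bank 2 row 4 — prev None → EMPTY
2: bank 0 row 5 — prev 5 → HIT
3: bank 0 row 3 — prev 5 → CONFLICT
4: bank 0 row 0 — prev 3 → CONFLICT
5: bank 1 row 1 — prev None → EMPTY
6: bank 2 row 0 — prev 4 → CONFLICT
7: bank 0 row 7 — prev 0 → CONFLICT
8: bank 1 row 1 — prev 1 → HIT
9: bank 1 row 1 — prev 1 → HIT
10: bank 0 row 2 — prev 7 → CONFLICT
11: bank 2 row 0 — prev 0 → HIT
12: bank 1 row 1 — prev 1 → HIT
13: bank 1 row 1 — prev 1 → HIT
14: bank 0 row 2 — prev 2 → HIT
15: bank 0 row 2 — prev 2 → HIT

CLASS = HIT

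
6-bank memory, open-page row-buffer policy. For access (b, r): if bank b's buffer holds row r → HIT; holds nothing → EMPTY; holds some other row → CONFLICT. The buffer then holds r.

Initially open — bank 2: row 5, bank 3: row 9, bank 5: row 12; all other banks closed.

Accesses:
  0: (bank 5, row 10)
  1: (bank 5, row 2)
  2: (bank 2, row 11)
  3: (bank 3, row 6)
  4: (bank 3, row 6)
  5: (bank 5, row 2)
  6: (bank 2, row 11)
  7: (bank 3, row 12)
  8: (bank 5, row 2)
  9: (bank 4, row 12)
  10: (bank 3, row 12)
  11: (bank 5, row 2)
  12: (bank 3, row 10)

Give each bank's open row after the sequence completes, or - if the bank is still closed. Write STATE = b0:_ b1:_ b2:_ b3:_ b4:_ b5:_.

STATE = b0:- b1:- b2:11 b3:10 b4:12 b5:2

  [0] b5 r10: had r12 ⇒ C
  [1] b5 r2: had r10 ⇒ C
  [2] b2 r11: had r5 ⇒ C
  [3] b3 r6: had r9 ⇒ C
  [4] b3 r6: had r6 ⇒ H
  [5] b5 r2: had r2 ⇒ H
  [6] b2 r11: had r11 ⇒ H
  [7] b3 r12: had r6 ⇒ C
  [8] b5 r2: had r2 ⇒ H
  [9] b4 r12: no row ⇒ E
  [10] b3 r12: had r12 ⇒ H
  [11] b5 r2: had r2 ⇒ H
  [12] b3 r10: had r12 ⇒ C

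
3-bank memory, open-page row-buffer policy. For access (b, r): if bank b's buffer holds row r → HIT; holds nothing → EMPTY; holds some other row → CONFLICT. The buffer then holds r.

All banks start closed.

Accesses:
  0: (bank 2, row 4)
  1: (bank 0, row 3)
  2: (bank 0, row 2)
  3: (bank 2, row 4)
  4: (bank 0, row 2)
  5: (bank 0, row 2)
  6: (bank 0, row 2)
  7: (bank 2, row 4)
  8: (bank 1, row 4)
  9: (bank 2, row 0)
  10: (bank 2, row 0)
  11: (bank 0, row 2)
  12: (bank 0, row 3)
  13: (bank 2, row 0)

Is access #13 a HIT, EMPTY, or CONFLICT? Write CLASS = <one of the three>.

step 0: bank2 None->4 [EMPTY]
step 1: bank0 None->3 [EMPTY]
step 2: bank0 3->2 [CONFLICT]
step 3: bank2 4->4 [HIT]
step 4: bank0 2->2 [HIT]
step 5: bank0 2->2 [HIT]
step 6: bank0 2->2 [HIT]
step 7: bank2 4->4 [HIT]
step 8: bank1 None->4 [EMPTY]
step 9: bank2 4->0 [CONFLICT]
step 10: bank2 0->0 [HIT]
step 11: bank0 2->2 [HIT]
step 12: bank0 2->3 [CONFLICT]
step 13: bank2 0->0 [HIT]

CLASS = HIT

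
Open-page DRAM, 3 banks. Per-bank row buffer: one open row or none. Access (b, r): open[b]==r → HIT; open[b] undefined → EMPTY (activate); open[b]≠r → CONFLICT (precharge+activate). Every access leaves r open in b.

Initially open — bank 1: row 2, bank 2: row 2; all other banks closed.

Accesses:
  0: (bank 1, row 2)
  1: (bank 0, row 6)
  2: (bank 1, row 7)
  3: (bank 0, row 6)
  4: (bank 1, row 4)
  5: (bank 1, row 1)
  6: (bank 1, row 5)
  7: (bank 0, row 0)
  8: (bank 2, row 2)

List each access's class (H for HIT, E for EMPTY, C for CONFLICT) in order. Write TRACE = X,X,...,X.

TRACE = H,E,C,H,C,C,C,C,H

#0 (1,2) H  (was 2)
#1 (0,6) E
#2 (1,7) C  (was 2)
#3 (0,6) H  (was 6)
#4 (1,4) C  (was 7)
#5 (1,1) C  (was 4)
#6 (1,5) C  (was 1)
#7 (0,0) C  (was 6)
#8 (2,2) H  (was 2)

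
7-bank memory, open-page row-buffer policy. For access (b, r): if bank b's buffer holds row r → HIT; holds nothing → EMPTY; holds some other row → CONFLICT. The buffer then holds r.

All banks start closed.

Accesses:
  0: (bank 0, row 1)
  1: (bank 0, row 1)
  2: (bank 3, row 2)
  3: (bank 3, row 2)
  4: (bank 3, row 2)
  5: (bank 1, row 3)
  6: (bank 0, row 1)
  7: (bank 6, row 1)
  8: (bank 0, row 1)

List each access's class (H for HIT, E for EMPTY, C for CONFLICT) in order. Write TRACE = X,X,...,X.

0: bank 0 row 1 — prev None → EMPTY
1: bank 0 row 1 — prev 1 → HIT
2: bank 3 row 2 — prev None → EMPTY
3: bank 3 row 2 — prev 2 → HIT
4: bank 3 row 2 — prev 2 → HIT
5: bank 1 row 3 — prev None → EMPTY
6: bank 0 row 1 — prev 1 → HIT
7: bank 6 row 1 — prev None → EMPTY
8: bank 0 row 1 — prev 1 → HIT

TRACE = E,H,E,H,H,E,H,E,H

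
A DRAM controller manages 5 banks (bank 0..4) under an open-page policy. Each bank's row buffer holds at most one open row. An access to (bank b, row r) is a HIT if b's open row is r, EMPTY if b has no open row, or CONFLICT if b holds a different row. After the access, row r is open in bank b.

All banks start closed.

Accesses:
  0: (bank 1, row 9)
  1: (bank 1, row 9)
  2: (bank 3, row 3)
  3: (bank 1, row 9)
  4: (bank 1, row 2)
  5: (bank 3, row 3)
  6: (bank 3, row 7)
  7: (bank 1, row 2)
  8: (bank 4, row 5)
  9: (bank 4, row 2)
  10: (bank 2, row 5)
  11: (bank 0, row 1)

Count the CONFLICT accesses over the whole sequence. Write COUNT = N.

COUNT = 3

#0 (1,9) E
#1 (1,9) H  (was 9)
#2 (3,3) E
#3 (1,9) H  (was 9)
#4 (1,2) C  (was 9)
#5 (3,3) H  (was 3)
#6 (3,7) C  (was 3)
#7 (1,2) H  (was 2)
#8 (4,5) E
#9 (4,2) C  (was 5)
#10 (2,5) E
#11 (0,1) E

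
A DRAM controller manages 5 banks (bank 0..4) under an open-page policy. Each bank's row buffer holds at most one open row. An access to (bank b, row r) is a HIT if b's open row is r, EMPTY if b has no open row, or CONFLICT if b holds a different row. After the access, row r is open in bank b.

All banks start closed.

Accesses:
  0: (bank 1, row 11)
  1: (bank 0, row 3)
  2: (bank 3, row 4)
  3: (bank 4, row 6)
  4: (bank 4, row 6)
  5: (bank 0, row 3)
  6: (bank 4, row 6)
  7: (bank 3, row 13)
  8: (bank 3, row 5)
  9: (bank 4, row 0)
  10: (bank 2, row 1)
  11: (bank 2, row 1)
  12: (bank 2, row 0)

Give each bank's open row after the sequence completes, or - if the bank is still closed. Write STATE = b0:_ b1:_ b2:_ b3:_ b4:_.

#0 (1,11) E
#1 (0,3) E
#2 (3,4) E
#3 (4,6) E
#4 (4,6) H  (was 6)
#5 (0,3) H  (was 3)
#6 (4,6) H  (was 6)
#7 (3,13) C  (was 4)
#8 (3,5) C  (was 13)
#9 (4,0) C  (was 6)
#10 (2,1) E
#11 (2,1) H  (was 1)
#12 (2,0) C  (was 1)

STATE = b0:3 b1:11 b2:0 b3:5 b4:0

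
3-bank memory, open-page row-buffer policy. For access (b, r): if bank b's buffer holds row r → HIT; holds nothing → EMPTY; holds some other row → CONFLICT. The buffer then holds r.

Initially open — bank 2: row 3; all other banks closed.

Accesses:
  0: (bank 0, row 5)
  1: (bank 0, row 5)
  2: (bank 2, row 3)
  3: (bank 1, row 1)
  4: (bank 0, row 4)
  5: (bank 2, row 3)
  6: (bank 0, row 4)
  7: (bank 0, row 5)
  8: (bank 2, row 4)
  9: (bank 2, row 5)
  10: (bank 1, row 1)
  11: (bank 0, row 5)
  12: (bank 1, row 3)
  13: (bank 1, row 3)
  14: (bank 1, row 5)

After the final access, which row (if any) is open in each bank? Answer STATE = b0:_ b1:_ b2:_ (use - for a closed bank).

STATE = b0:5 b1:5 b2:5

0: bank 0 row 5 — prev None → EMPTY
1: bank 0 row 5 — prev 5 → HIT
2: bank 2 row 3 — prev 3 → HIT
3: bank 1 row 1 — prev None → EMPTY
4: bank 0 row 4 — prev 5 → CONFLICT
5: bank 2 row 3 — prev 3 → HIT
6: bank 0 row 4 — prev 4 → HIT
7: bank 0 row 5 — prev 4 → CONFLICT
8: bank 2 row 4 — prev 3 → CONFLICT
9: bank 2 row 5 — prev 4 → CONFLICT
10: bank 1 row 1 — prev 1 → HIT
11: bank 0 row 5 — prev 5 → HIT
12: bank 1 row 3 — prev 1 → CONFLICT
13: bank 1 row 3 — prev 3 → HIT
14: bank 1 row 5 — prev 3 → CONFLICT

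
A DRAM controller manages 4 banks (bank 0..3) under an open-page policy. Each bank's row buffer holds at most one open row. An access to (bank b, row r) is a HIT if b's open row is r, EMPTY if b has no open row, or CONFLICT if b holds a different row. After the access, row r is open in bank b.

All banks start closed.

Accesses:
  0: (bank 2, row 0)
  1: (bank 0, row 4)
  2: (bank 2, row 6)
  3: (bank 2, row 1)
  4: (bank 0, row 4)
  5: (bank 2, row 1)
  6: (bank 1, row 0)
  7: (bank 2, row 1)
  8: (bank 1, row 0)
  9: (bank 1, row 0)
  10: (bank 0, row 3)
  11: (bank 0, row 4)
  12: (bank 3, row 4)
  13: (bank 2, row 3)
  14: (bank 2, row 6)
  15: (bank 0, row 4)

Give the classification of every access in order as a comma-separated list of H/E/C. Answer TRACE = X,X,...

TRACE = E,E,C,C,H,H,E,H,H,H,C,C,E,C,C,H

#0 (2,0) E
#1 (0,4) E
#2 (2,6) C  (was 0)
#3 (2,1) C  (was 6)
#4 (0,4) H  (was 4)
#5 (2,1) H  (was 1)
#6 (1,0) E
#7 (2,1) H  (was 1)
#8 (1,0) H  (was 0)
#9 (1,0) H  (was 0)
#10 (0,3) C  (was 4)
#11 (0,4) C  (was 3)
#12 (3,4) E
#13 (2,3) C  (was 1)
#14 (2,6) C  (was 3)
#15 (0,4) H  (was 4)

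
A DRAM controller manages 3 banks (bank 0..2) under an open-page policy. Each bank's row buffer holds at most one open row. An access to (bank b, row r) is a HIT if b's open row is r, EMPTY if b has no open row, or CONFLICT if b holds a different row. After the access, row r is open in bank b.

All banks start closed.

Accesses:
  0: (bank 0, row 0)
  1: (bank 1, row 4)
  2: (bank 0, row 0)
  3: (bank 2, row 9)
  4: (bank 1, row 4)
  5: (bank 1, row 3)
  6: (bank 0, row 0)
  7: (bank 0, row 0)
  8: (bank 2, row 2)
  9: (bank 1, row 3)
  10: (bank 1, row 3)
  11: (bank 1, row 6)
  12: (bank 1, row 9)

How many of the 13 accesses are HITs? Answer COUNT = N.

COUNT = 6

0: bank 0 row 0 — prev None → EMPTY
1: bank 1 row 4 — prev None → EMPTY
2: bank 0 row 0 — prev 0 → HIT
3: bank 2 row 9 — prev None → EMPTY
4: bank 1 row 4 — prev 4 → HIT
5: bank 1 row 3 — prev 4 → CONFLICT
6: bank 0 row 0 — prev 0 → HIT
7: bank 0 row 0 — prev 0 → HIT
8: bank 2 row 2 — prev 9 → CONFLICT
9: bank 1 row 3 — prev 3 → HIT
10: bank 1 row 3 — prev 3 → HIT
11: bank 1 row 6 — prev 3 → CONFLICT
12: bank 1 row 9 — prev 6 → CONFLICT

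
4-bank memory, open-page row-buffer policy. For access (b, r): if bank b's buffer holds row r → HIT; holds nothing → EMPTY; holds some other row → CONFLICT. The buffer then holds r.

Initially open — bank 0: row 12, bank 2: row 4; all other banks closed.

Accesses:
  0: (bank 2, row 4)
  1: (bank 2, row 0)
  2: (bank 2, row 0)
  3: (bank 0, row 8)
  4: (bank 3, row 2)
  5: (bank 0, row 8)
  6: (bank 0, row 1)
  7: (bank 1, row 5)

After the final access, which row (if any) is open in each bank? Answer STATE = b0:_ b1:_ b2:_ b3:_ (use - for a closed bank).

STATE = b0:1 b1:5 b2:0 b3:2

0: bank 2 row 4 — prev 4 → HIT
1: bank 2 row 0 — prev 4 → CONFLICT
2: bank 2 row 0 — prev 0 → HIT
3: bank 0 row 8 — prev 12 → CONFLICT
4: bank 3 row 2 — prev None → EMPTY
5: bank 0 row 8 — prev 8 → HIT
6: bank 0 row 1 — prev 8 → CONFLICT
7: bank 1 row 5 — prev None → EMPTY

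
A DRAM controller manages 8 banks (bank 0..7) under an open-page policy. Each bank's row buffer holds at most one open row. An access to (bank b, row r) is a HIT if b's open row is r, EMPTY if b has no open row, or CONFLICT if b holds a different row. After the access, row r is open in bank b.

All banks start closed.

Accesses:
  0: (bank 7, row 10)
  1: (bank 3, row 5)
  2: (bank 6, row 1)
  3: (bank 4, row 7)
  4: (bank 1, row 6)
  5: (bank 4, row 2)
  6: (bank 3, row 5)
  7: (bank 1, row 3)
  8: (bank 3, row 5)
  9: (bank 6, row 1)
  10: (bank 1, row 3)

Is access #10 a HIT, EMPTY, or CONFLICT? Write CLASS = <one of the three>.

CLASS = HIT

  [0] b7 r10: no row ⇒ E
  [1] b3 r5: no row ⇒ E
  [2] b6 r1: no row ⇒ E
  [3] b4 r7: no row ⇒ E
  [4] b1 r6: no row ⇒ E
  [5] b4 r2: had r7 ⇒ C
  [6] b3 r5: had r5 ⇒ H
  [7] b1 r3: had r6 ⇒ C
  [8] b3 r5: had r5 ⇒ H
  [9] b6 r1: had r1 ⇒ H
  [10] b1 r3: had r3 ⇒ H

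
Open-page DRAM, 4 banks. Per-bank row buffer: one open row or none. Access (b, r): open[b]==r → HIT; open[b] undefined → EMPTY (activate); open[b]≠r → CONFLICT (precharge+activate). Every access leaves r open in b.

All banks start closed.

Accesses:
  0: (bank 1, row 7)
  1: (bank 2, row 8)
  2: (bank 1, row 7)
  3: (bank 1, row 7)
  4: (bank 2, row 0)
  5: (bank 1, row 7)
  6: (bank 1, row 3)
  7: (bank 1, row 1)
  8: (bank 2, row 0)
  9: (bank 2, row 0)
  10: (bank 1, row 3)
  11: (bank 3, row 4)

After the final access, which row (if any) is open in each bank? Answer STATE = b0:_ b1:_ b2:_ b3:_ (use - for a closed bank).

STATE = b0:- b1:3 b2:0 b3:4

0: bank 1 row 7 — prev None → EMPTY
1: bank 2 row 8 — prev None → EMPTY
2: bank 1 row 7 — prev 7 → HIT
3: bank 1 row 7 — prev 7 → HIT
4: bank 2 row 0 — prev 8 → CONFLICT
5: bank 1 row 7 — prev 7 → HIT
6: bank 1 row 3 — prev 7 → CONFLICT
7: bank 1 row 1 — prev 3 → CONFLICT
8: bank 2 row 0 — prev 0 → HIT
9: bank 2 row 0 — prev 0 → HIT
10: bank 1 row 3 — prev 1 → CONFLICT
11: bank 3 row 4 — prev None → EMPTY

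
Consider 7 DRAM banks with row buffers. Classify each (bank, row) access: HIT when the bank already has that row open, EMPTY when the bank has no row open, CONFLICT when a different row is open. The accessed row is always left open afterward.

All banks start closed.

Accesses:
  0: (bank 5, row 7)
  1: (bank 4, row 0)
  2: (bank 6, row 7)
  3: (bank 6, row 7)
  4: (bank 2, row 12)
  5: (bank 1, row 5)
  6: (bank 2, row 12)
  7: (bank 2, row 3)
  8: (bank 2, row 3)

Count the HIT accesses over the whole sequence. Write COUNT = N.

COUNT = 3

#0 (5,7) E
#1 (4,0) E
#2 (6,7) E
#3 (6,7) H  (was 7)
#4 (2,12) E
#5 (1,5) E
#6 (2,12) H  (was 12)
#7 (2,3) C  (was 12)
#8 (2,3) H  (was 3)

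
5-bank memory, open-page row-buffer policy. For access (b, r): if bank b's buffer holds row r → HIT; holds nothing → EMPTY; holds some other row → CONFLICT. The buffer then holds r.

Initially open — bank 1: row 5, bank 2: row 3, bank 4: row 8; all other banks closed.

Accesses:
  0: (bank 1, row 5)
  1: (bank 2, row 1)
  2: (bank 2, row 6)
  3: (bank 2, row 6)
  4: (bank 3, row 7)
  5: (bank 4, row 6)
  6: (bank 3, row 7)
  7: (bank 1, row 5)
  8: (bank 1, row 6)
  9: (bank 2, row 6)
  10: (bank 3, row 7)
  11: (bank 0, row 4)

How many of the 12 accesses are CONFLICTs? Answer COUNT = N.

COUNT = 4

#0 (1,5) H  (was 5)
#1 (2,1) C  (was 3)
#2 (2,6) C  (was 1)
#3 (2,6) H  (was 6)
#4 (3,7) E
#5 (4,6) C  (was 8)
#6 (3,7) H  (was 7)
#7 (1,5) H  (was 5)
#8 (1,6) C  (was 5)
#9 (2,6) H  (was 6)
#10 (3,7) H  (was 7)
#11 (0,4) E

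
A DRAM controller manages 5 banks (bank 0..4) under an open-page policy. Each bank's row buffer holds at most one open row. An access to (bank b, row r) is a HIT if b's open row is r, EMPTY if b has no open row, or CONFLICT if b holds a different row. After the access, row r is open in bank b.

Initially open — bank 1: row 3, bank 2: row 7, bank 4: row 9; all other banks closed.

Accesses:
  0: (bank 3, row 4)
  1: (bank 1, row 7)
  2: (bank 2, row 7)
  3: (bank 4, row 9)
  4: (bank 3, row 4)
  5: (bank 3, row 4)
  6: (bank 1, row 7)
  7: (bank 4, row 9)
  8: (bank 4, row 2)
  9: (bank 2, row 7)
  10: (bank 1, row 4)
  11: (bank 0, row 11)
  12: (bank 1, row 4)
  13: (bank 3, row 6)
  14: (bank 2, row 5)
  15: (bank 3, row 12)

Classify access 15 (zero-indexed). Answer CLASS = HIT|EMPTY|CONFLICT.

CLASS = CONFLICT

#0 (3,4) E
#1 (1,7) C  (was 3)
#2 (2,7) H  (was 7)
#3 (4,9) H  (was 9)
#4 (3,4) H  (was 4)
#5 (3,4) H  (was 4)
#6 (1,7) H  (was 7)
#7 (4,9) H  (was 9)
#8 (4,2) C  (was 9)
#9 (2,7) H  (was 7)
#10 (1,4) C  (was 7)
#11 (0,11) E
#12 (1,4) H  (was 4)
#13 (3,6) C  (was 4)
#14 (2,5) C  (was 7)
#15 (3,12) C  (was 6)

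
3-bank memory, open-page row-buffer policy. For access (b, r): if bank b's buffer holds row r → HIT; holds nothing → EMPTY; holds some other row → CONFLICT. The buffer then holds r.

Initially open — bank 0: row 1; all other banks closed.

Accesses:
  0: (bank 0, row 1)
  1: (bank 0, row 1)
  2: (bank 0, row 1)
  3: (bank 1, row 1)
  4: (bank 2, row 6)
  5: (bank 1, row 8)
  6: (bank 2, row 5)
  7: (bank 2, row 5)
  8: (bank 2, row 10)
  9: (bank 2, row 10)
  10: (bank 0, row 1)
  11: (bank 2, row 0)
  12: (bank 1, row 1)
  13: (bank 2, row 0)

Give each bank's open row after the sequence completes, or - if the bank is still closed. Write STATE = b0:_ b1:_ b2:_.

STATE = b0:1 b1:1 b2:0

0: bank 0 row 1 — prev 1 → HIT
1: bank 0 row 1 — prev 1 → HIT
2: bank 0 row 1 — prev 1 → HIT
3: bank 1 row 1 — prev None → EMPTY
4: bank 2 row 6 — prev None → EMPTY
5: bank 1 row 8 — prev 1 → CONFLICT
6: bank 2 row 5 — prev 6 → CONFLICT
7: bank 2 row 5 — prev 5 → HIT
8: bank 2 row 10 — prev 5 → CONFLICT
9: bank 2 row 10 — prev 10 → HIT
10: bank 0 row 1 — prev 1 → HIT
11: bank 2 row 0 — prev 10 → CONFLICT
12: bank 1 row 1 — prev 8 → CONFLICT
13: bank 2 row 0 — prev 0 → HIT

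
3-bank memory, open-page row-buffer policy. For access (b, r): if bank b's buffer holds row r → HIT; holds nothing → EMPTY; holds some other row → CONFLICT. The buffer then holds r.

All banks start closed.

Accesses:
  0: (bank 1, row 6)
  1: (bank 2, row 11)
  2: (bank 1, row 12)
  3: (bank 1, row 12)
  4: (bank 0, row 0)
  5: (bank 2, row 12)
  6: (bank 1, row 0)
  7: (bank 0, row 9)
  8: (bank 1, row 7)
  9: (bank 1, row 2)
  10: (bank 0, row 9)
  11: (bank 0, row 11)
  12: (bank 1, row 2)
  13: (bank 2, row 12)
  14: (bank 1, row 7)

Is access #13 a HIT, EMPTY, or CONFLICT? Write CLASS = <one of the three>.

#0 (1,6) E
#1 (2,11) E
#2 (1,12) C  (was 6)
#3 (1,12) H  (was 12)
#4 (0,0) E
#5 (2,12) C  (was 11)
#6 (1,0) C  (was 12)
#7 (0,9) C  (was 0)
#8 (1,7) C  (was 0)
#9 (1,2) C  (was 7)
#10 (0,9) H  (was 9)
#11 (0,11) C  (was 9)
#12 (1,2) H  (was 2)
#13 (2,12) H  (was 12)
#14 (1,7) C  (was 2)

CLASS = HIT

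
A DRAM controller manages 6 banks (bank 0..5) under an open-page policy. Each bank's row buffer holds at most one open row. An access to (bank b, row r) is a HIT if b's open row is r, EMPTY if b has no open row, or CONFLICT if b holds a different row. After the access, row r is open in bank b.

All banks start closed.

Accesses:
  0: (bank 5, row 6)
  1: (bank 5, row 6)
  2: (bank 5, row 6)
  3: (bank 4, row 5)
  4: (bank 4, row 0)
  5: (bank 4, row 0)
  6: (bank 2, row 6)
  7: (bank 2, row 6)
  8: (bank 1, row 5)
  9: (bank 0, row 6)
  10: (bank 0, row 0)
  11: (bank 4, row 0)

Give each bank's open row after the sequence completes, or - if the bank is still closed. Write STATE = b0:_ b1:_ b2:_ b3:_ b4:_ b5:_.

STATE = b0:0 b1:5 b2:6 b3:- b4:0 b5:6

#0 (5,6) E
#1 (5,6) H  (was 6)
#2 (5,6) H  (was 6)
#3 (4,5) E
#4 (4,0) C  (was 5)
#5 (4,0) H  (was 0)
#6 (2,6) E
#7 (2,6) H  (was 6)
#8 (1,5) E
#9 (0,6) E
#10 (0,0) C  (was 6)
#11 (4,0) H  (was 0)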